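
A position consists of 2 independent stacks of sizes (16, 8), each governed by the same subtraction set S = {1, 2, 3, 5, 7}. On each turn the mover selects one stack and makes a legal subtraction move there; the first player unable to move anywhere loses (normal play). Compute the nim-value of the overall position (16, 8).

0

All stacks use S = {1, 2, 3, 5, 7}:
G(0) = 0
G(1) = mex{0} = 1
G(2) = mex{1,0} = 2
G(3) = mex{2,1,0} = 3
G(4) = mex{3,2,1} = 0
G(5) = mex{0,3,2,0} = 1
G(6) = mex{1,0,3,1} = 2
G(7) = mex{2,1,0,2,0} = 3
G(8) = mex{3,2,1,3,1} = 0
G(9) = mex{0,3,2,0,2} = 1
G(10) = mex{1,0,3,1,3} = 2
G(11) = mex{2,1,0,2,0} = 3
G(12) = mex{3,2,1,3,1} = 0
G(13) = mex{0,3,2,0,2} = 1
G(14) = mex{1,0,3,1,3} = 2
G(15) = mex{2,1,0,2,0} = 3
G(16) = mex{3,2,1,3,1} = 0
Stack A: G(16) = 0.
Stack B: G(8) = 0.
Combined Grundy value = 0 ⊕ 0 = 0.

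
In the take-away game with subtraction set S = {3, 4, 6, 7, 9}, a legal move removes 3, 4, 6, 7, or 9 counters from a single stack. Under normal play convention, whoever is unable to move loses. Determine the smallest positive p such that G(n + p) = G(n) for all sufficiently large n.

n :  0  1  2  3  4  5  6  7  8  9 10 11 12 13 14 15 16 17 18 19 20 21 22 23 24 25
G :  0  0  0  1  1  1  2  2  2  3  3  3  0  0  0  1  1  1  2  2  2  3  3  3  0  0
G(n+12) = G(n) holds for n = 0,…,8 (a full window of length max(S) = 9), so the sequence is purely periodic with period 12.

12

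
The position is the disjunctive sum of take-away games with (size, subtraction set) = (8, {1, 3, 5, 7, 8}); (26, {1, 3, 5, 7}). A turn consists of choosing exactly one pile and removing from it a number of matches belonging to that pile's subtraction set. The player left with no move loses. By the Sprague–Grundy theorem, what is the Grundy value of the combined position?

2

Pile A, S = {1, 3, 5, 7, 8}:
G(0) = 0
G(1) = mex{0} = 1
G(2) = mex{1} = 0
G(3) = mex{0,0} = 1
G(4) = mex{1,1} = 0
G(5) = mex{0,0,0} = 1
G(6) = mex{1,1,1} = 0
G(7) = mex{0,0,0,0} = 1
G(8) = mex{1,1,1,1,0} = 2
G_A(8) = 2.
Pile B, S = {1, 3, 5, 7}:
G(0) = 0
G(1) = mex{0} = 1
G(2) = mex{1} = 0
G(3) = mex{0,0} = 1
G(4) = mex{1,1} = 0
G(5) = mex{0,0,0} = 1
G(6) = mex{1,1,1} = 0
G(7) = mex{0,0,0,0} = 1
G(8) = mex{1,1,1,1} = 0
G(9) = mex{0,0,0,0} = 1
G(10) = mex{1,1,1,1} = 0
G(11) = mex{0,0,0,0} = 1
G(12) = mex{1,1,1,1} = 0
G(13) = mex{0,0,0,0} = 1
G(14) = mex{1,1,1,1} = 0
G(15) = mex{0,0,0,0} = 1
G(16) = mex{1,1,1,1} = 0
G(17) = mex{0,0,0,0} = 1
G(18) = mex{1,1,1,1} = 0
G(19) = mex{0,0,0,0} = 1
G(20) = mex{1,1,1,1} = 0
G(21) = mex{0,0,0,0} = 1
G(22) = mex{1,1,1,1} = 0
G(23) = mex{0,0,0,0} = 1
G(24) = mex{1,1,1,1} = 0
G(25) = mex{0,0,0,0} = 1
G(26) = mex{1,1,1,1} = 0
G_B(26) = 0.
Combined Grundy value = 2 ⊕ 0 = 2.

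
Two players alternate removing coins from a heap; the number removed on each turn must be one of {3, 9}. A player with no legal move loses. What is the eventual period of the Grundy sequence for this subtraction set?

G(0) = 0
G(1) = mex{} = 0
G(2) = mex{} = 0
G(3) = mex{0} = 1
G(4) = mex{0} = 1
G(5) = mex{0} = 1
G(6) = mex{1} = 0
G(7) = mex{1} = 0
G(8) = mex{1} = 0
G(9) = mex{0,0} = 1
G(10) = mex{0,0} = 1
G(11) = mex{0,0} = 1
G(12) = mex{1,1} = 0
G(13) = mex{1,1} = 0
G(14) = mex{1,1} = 0
G(15) = mex{0,0} = 1
G(16) = mex{0,0} = 1
G(n+6) = G(n) holds for n = 0,…,8 (a full window of length max(S) = 9), so the sequence is purely periodic with period 6.

6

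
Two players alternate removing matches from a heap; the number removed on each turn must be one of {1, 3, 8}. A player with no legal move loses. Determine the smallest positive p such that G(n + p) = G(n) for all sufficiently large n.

11

G(0) = 0
G(1) = mex{0} = 1
G(2) = mex{1} = 0
G(3) = mex{0,0} = 1
G(4) = mex{1,1} = 0
G(5) = mex{0,0} = 1
G(6) = mex{1,1} = 0
G(7) = mex{0,0} = 1
G(8) = mex{1,1,0} = 2
G(9) = mex{2,0,1} = 3
G(10) = mex{3,1,0} = 2
G(11) = mex{2,2,1} = 0
G(12) = mex{0,3,0} = 1
G(13) = mex{1,2,1} = 0
G(14) = mex{0,0,0} = 1
G(15) = mex{1,1,1} = 0
G(16) = mex{0,0,2} = 1
G(17) = mex{1,1,3} = 0
G(18) = mex{0,0,2} = 1
G(19) = mex{1,1,0} = 2
G(20) = mex{2,0,1} = 3
G(21) = mex{3,1,0} = 2
G(22) = mex{2,2,1} = 0
G(23) = mex{0,3,0} = 1
G(n+11) = G(n) holds for n = 0,…,7 (a full window of length max(S) = 8), so the sequence is purely periodic with period 11.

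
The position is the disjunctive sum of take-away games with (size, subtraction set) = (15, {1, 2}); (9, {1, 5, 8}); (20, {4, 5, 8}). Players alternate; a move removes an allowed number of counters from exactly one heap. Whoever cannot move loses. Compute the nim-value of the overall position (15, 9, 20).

Heap A, S = {1, 2}:
G(0) = 0
G(1) = mex{0} = 1
G(2) = mex{1,0} = 2
G(3) = mex{2,1} = 0
G(4) = mex{0,2} = 1
G(5) = mex{1,0} = 2
G(6) = mex{2,1} = 0
G(7) = mex{0,2} = 1
G(8) = mex{1,0} = 2
G(9) = mex{2,1} = 0
G(10) = mex{0,2} = 1
G(11) = mex{1,0} = 2
G(12) = mex{2,1} = 0
G(13) = mex{0,2} = 1
G(14) = mex{1,0} = 2
G(15) = mex{2,1} = 0
G_A(15) = 0.
Heap B, S = {1, 5, 8}:
G(0) = 0
G(1) = mex{0} = 1
G(2) = mex{1} = 0
G(3) = mex{0} = 1
G(4) = mex{1} = 0
G(5) = mex{0,0} = 1
G(6) = mex{1,1} = 0
G(7) = mex{0,0} = 1
G(8) = mex{1,1,0} = 2
G(9) = mex{2,0,1} = 3
G_B(9) = 3.
Heap C, S = {4, 5, 8}:
G(0) = 0
G(1) = mex{} = 0
G(2) = mex{} = 0
G(3) = mex{} = 0
G(4) = mex{0} = 1
G(5) = mex{0,0} = 1
G(6) = mex{0,0} = 1
G(7) = mex{0,0} = 1
G(8) = mex{1,0,0} = 2
G(9) = mex{1,1,0} = 2
G(10) = mex{1,1,0} = 2
G(11) = mex{1,1,0} = 2
G(12) = mex{2,1,1} = 0
G(13) = mex{2,2,1} = 0
G(14) = mex{2,2,1} = 0
G(15) = mex{2,2,1} = 0
G(16) = mex{0,2,2} = 1
G(17) = mex{0,0,2} = 1
G(18) = mex{0,0,2} = 1
G(19) = mex{0,0,2} = 1
G(20) = mex{1,0,0} = 2
G_C(20) = 2.
Combined Grundy value = 0 ⊕ 3 ⊕ 2 = 1.

1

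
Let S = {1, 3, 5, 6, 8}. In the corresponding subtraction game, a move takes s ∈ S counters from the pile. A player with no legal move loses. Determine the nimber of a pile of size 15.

0

n :  0  1  2  3  4  5  6  7  8  9 10 11 12 13 14 15
G :  0  1  0  1  0  1  2  3  2  3  2  0  1  0  1  0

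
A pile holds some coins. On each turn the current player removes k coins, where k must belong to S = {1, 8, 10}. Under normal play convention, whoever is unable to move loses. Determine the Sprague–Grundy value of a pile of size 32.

G(0) = 0
G(1) = mex{0} = 1
G(2) = mex{1} = 0
G(3) = mex{0} = 1
G(4) = mex{1} = 0
G(5) = mex{0} = 1
G(6) = mex{1} = 0
G(7) = mex{0} = 1
G(8) = mex{1,0} = 2
G(9) = mex{2,1} = 0
G(10) = mex{0,0,0} = 1
G(11) = mex{1,1,1} = 0
G(12) = mex{0,0,0} = 1
G(13) = mex{1,1,1} = 0
G(14) = mex{0,0,0} = 1
G(15) = mex{1,1,1} = 0
G(16) = mex{0,2,0} = 1
G(17) = mex{1,0,1} = 2
G(18) = mex{2,1,2} = 0
G(19) = mex{0,0,0} = 1
G(20) = mex{1,1,1} = 0
G(21) = mex{0,0,0} = 1
G(22) = mex{1,1,1} = 0
G(23) = mex{0,0,0} = 1
G(24) = mex{1,1,1} = 0
G(25) = mex{0,2,0} = 1
G(26) = mex{1,0,1} = 2
G(27) = mex{2,1,2} = 0
G(28) = mex{0,0,0} = 1
G(29) = mex{1,1,1} = 0
G(30) = mex{0,0,0} = 1
G(31) = mex{1,1,1} = 0
G(32) = mex{0,0,0} = 1

1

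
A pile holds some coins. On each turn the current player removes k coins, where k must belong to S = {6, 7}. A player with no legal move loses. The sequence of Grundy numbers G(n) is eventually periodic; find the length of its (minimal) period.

13

G(0) = 0
G(1) = mex{} = 0
G(2) = mex{} = 0
G(3) = mex{} = 0
G(4) = mex{} = 0
G(5) = mex{} = 0
G(6) = mex{0} = 1
G(7) = mex{0,0} = 1
G(8) = mex{0,0} = 1
G(9) = mex{0,0} = 1
G(10) = mex{0,0} = 1
G(11) = mex{0,0} = 1
G(12) = mex{1,0} = 2
G(13) = mex{1,1} = 0
G(14) = mex{1,1} = 0
G(15) = mex{1,1} = 0
G(16) = mex{1,1} = 0
G(17) = mex{1,1} = 0
G(18) = mex{2,1} = 0
G(19) = mex{0,2} = 1
G(20) = mex{0,0} = 1
G(21) = mex{0,0} = 1
G(22) = mex{0,0} = 1
G(23) = mex{0,0} = 1
G(24) = mex{0,0} = 1
G(25) = mex{1,0} = 2
G(26) = mex{1,1} = 0
G(27) = mex{1,1} = 0
G(n+13) = G(n) holds for n = 0,…,6 (a full window of length max(S) = 7), so the sequence is purely periodic with period 13.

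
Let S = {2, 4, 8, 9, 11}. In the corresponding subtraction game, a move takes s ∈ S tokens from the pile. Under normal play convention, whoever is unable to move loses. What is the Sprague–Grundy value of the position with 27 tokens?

1

n :  0  1  2  3  4  5  6  7  8  9 10 11 12 13 14 15 16 17 18 19 20 21 22 23 24 25 26 27
G :  0  0  1  1  2  2  0  0  1  1  2  2  3  0  4  1  5  2  3  0  0  1  1  2  2  0  0  1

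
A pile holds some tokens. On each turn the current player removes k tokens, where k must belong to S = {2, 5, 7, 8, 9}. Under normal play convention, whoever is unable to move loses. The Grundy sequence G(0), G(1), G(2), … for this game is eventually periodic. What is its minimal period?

14

G(0) = 0
G(1) = mex{} = 0
G(2) = mex{0} = 1
G(3) = mex{0} = 1
G(4) = mex{1} = 0
G(5) = mex{1,0} = 2
G(6) = mex{0,0} = 1
G(7) = mex{2,1,0} = 3
G(8) = mex{1,1,0,0} = 2
G(9) = mex{3,0,1,0,0} = 2
G(10) = mex{2,2,1,1,0} = 3
G(11) = mex{2,1,0,1,1} = 3
G(12) = mex{3,3,2,0,1} = 4
G(13) = mex{3,2,1,2,0} = 4
G(14) = mex{4,2,3,1,2} = 0
G(15) = mex{4,3,2,3,1} = 0
G(16) = mex{0,3,2,2,3} = 1
G(17) = mex{0,4,3,2,2} = 1
G(18) = mex{1,4,3,3,2} = 0
G(19) = mex{1,0,4,3,3} = 2
G(20) = mex{0,0,4,4,3} = 1
G(21) = mex{2,1,0,4,4} = 3
G(22) = mex{1,1,0,0,4} = 2
G(23) = mex{3,0,1,0,0} = 2
G(24) = mex{2,2,1,1,0} = 3
G(25) = mex{2,1,0,1,1} = 3
G(26) = mex{3,3,2,0,1} = 4
G(27) = mex{3,2,1,2,0} = 4
G(28) = mex{4,2,3,1,2} = 0
G(29) = mex{4,3,2,3,1} = 0
G(n+14) = G(n) holds for n = 0,…,8 (a full window of length max(S) = 9), so the sequence is purely periodic with period 14.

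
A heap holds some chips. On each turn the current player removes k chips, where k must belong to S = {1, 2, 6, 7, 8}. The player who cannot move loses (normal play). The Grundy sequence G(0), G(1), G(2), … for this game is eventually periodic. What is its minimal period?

12

n :  0  1  2  3  4  5  6  7  8  9 10 11 12 13 14 15 16 17 18 19 20 21 22 23 24 25
G :  0  1  2  0  1  2  3  4  5  3  4  5  0  1  2  0  1  2  3  4  5  3  4  5  0  1
G(n+12) = G(n) holds for n = 0,…,7 (a full window of length max(S) = 8), so the sequence is purely periodic with period 12.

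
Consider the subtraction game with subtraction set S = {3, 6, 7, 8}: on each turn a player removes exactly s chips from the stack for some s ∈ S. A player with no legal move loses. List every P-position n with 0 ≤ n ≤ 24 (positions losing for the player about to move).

0, 1, 2, 11, 12, 13, 22, 23, 24

G(0) = 0
G(1) = mex{} = 0
G(2) = mex{} = 0
G(3) = mex{0} = 1
G(4) = mex{0} = 1
G(5) = mex{0} = 1
G(6) = mex{1,0} = 2
G(7) = mex{1,0,0} = 2
G(8) = mex{1,0,0,0} = 2
G(9) = mex{2,1,0,0} = 3
G(10) = mex{2,1,1,0} = 3
G(11) = mex{2,1,1,1} = 0
G(12) = mex{3,2,1,1} = 0
G(13) = mex{3,2,2,1} = 0
G(14) = mex{0,2,2,2} = 1
G(15) = mex{0,3,2,2} = 1
G(16) = mex{0,3,3,2} = 1
G(17) = mex{1,0,3,3} = 2
G(18) = mex{1,0,0,3} = 2
G(19) = mex{1,0,0,0} = 2
G(20) = mex{2,1,0,0} = 3
G(21) = mex{2,1,1,0} = 3
G(22) = mex{2,1,1,1} = 0
G(23) = mex{3,2,1,1} = 0
G(24) = mex{3,2,2,1} = 0
P-positions are exactly the n with G(n) = 0.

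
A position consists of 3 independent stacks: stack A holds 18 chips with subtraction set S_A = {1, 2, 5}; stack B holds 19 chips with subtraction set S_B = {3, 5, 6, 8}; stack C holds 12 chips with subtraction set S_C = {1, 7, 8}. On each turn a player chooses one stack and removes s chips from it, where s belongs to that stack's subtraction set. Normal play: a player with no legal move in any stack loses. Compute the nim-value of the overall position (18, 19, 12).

0

Stack A, S = {1, 2, 5}:
G(0) = 0
G(1) = mex{0} = 1
G(2) = mex{1,0} = 2
G(3) = mex{2,1} = 0
G(4) = mex{0,2} = 1
G(5) = mex{1,0,0} = 2
G(6) = mex{2,1,1} = 0
G(7) = mex{0,2,2} = 1
G(8) = mex{1,0,0} = 2
G(9) = mex{2,1,1} = 0
G(10) = mex{0,2,2} = 1
G(11) = mex{1,0,0} = 2
G(12) = mex{2,1,1} = 0
G(13) = mex{0,2,2} = 1
G(14) = mex{1,0,0} = 2
G(15) = mex{2,1,1} = 0
G(16) = mex{0,2,2} = 1
G(17) = mex{1,0,0} = 2
G(18) = mex{2,1,1} = 0
G_A(18) = 0.
Stack B, S = {3, 5, 6, 8}:
G(0) = 0
G(1) = mex{} = 0
G(2) = mex{} = 0
G(3) = mex{0} = 1
G(4) = mex{0} = 1
G(5) = mex{0,0} = 1
G(6) = mex{1,0,0} = 2
G(7) = mex{1,0,0} = 2
G(8) = mex{1,1,0,0} = 2
G(9) = mex{2,1,1,0} = 3
G(10) = mex{2,1,1,0} = 3
G(11) = mex{2,2,1,1} = 0
G(12) = mex{3,2,2,1} = 0
G(13) = mex{3,2,2,1} = 0
G(14) = mex{0,3,2,2} = 1
G(15) = mex{0,3,3,2} = 1
G(16) = mex{0,0,3,2} = 1
G(17) = mex{1,0,0,3} = 2
G(18) = mex{1,0,0,3} = 2
G(19) = mex{1,1,0,0} = 2
G_B(19) = 2.
Stack C, S = {1, 7, 8}:
G(0) = 0
G(1) = mex{0} = 1
G(2) = mex{1} = 0
G(3) = mex{0} = 1
G(4) = mex{1} = 0
G(5) = mex{0} = 1
G(6) = mex{1} = 0
G(7) = mex{0,0} = 1
G(8) = mex{1,1,0} = 2
G(9) = mex{2,0,1} = 3
G(10) = mex{3,1,0} = 2
G(11) = mex{2,0,1} = 3
G(12) = mex{3,1,0} = 2
G_C(12) = 2.
Combined Grundy value = 0 ⊕ 2 ⊕ 2 = 0.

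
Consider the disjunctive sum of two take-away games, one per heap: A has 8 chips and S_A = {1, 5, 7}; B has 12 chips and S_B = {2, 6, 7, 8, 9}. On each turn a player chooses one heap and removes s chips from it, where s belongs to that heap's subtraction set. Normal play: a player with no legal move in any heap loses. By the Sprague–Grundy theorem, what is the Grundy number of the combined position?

Heap A, S = {1, 5, 7}:
G(0) = 0
G(1) = mex{0} = 1
G(2) = mex{1} = 0
G(3) = mex{0} = 1
G(4) = mex{1} = 0
G(5) = mex{0,0} = 1
G(6) = mex{1,1} = 0
G(7) = mex{0,0,0} = 1
G(8) = mex{1,1,1} = 0
G_A(8) = 0.
Heap B, S = {2, 6, 7, 8, 9}:
n :  0  1  2  3  4  5  6  7  8  9 10 11 12
G :  0  0  1  1  0  0  1  1  2  2  3  3  2
G_B(12) = 2.
Combined Grundy value = 0 ⊕ 2 = 2.

2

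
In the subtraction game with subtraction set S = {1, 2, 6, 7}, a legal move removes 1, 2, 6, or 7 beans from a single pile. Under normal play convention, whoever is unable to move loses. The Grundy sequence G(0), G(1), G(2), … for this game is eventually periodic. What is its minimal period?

8

n :  0  1  2  3  4  5  6  7  8  9 10 11 12 13 14 15 16 17
G :  0  1  2  0  1  2  3  4  0  1  2  0  1  2  3  4  0  1
G(n+8) = G(n) holds for n = 0,…,6 (a full window of length max(S) = 7), so the sequence is purely periodic with period 8.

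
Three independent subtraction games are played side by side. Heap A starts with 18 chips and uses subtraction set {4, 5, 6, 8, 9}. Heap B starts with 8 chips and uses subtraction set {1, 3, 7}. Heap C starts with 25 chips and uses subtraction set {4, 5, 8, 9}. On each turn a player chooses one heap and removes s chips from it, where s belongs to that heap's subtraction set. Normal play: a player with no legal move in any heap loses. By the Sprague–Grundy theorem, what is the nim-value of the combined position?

Heap A, S = {4, 5, 6, 8, 9}:
n :  0  1  2  3  4  5  6  7  8  9 10 11 12 13 14 15 16 17 18
G :  0  0  0  0  1  1  1  1  2  2  2  2  3  0  0  0  0  1  1
G_A(18) = 1.
Heap B, S = {1, 3, 7}:
G(0) = 0
G(1) = mex{0} = 1
G(2) = mex{1} = 0
G(3) = mex{0,0} = 1
G(4) = mex{1,1} = 0
G(5) = mex{0,0} = 1
G(6) = mex{1,1} = 0
G(7) = mex{0,0,0} = 1
G(8) = mex{1,1,1} = 0
G_B(8) = 0.
Heap C, S = {4, 5, 8, 9}:
n :  0  1  2  3  4  5  6  7  8  9 10 11 12 13 14 15 16 17 18 19 20 21 22 23 24 25
G :  0  0  0  0  1  1  1  1  2  2  2  2  3  0  0  0  0  1  1  1  1  2  2  2  2  3
G_C(25) = 3.
Combined Grundy value = 1 ⊕ 0 ⊕ 3 = 2.

2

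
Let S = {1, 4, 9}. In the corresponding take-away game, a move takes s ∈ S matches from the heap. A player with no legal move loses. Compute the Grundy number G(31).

n :  0  1  2  3  4  5  6  7  8  9 10 11 12 13 14 15 16 17 18 19 20 21 22 23 24 25 26 27 28 29 30 31
G :  0  1  0  1  2  0  1  0  1  2  0  1  0  1  2  0  1  0  1  2  0  1  0  1  2  0  1  0  1  2  0  1

1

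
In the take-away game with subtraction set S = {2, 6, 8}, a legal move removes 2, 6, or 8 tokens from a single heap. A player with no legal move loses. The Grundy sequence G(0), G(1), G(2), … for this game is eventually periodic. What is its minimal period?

n :  0  1  2  3  4  5  6  7  8  9 10 11 12 13 14 15 16 17 18 19 20 21 22 23 24 25 26 27 28 29
G :  0  0  1  1  0  0  1  1  2  2  3  3  2  2  0  0  1  1  0  0  1  1  2  2  3  3  2  2  0  0
G(n+14) = G(n) holds for n = 0,…,7 (a full window of length max(S) = 8), so the sequence is purely periodic with period 14.

14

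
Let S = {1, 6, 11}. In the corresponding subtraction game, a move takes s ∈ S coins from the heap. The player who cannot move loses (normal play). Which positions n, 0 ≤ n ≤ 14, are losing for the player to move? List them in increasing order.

0, 2, 4, 7, 9, 12, 14

G(0) = 0
G(1) = mex{0} = 1
G(2) = mex{1} = 0
G(3) = mex{0} = 1
G(4) = mex{1} = 0
G(5) = mex{0} = 1
G(6) = mex{1,0} = 2
G(7) = mex{2,1} = 0
G(8) = mex{0,0} = 1
G(9) = mex{1,1} = 0
G(10) = mex{0,0} = 1
G(11) = mex{1,1,0} = 2
G(12) = mex{2,2,1} = 0
G(13) = mex{0,0,0} = 1
G(14) = mex{1,1,1} = 0
P-positions are exactly the n with G(n) = 0.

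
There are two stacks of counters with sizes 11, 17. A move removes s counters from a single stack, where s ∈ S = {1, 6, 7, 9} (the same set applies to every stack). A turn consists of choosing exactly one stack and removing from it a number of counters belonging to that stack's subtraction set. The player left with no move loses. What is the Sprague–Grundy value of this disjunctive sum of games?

All stacks use S = {1, 6, 7, 9}:
n :  0  1  2  3  4  5  6  7  8  9 10 11 12 13 14 15 16 17
G :  0  1  0  1  0  1  2  3  2  3  2  3  0  1  0  1  0  1
Stack A: G(11) = 3.
Stack B: G(17) = 1.
Combined Grundy value = 3 ⊕ 1 = 2.

2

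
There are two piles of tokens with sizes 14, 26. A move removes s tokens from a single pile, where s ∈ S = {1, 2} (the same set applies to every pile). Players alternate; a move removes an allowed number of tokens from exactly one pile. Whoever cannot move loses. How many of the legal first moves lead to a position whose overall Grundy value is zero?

0

All piles use S = {1, 2}:
G(0) = 0
G(1) = mex{0} = 1
G(2) = mex{1,0} = 2
G(3) = mex{2,1} = 0
G(4) = mex{0,2} = 1
G(5) = mex{1,0} = 2
G(6) = mex{2,1} = 0
G(7) = mex{0,2} = 1
G(8) = mex{1,0} = 2
G(9) = mex{2,1} = 0
G(10) = mex{0,2} = 1
G(11) = mex{1,0} = 2
G(12) = mex{2,1} = 0
G(13) = mex{0,2} = 1
G(14) = mex{1,0} = 2
G(15) = mex{2,1} = 0
G(16) = mex{0,2} = 1
G(17) = mex{1,0} = 2
G(18) = mex{2,1} = 0
G(19) = mex{0,2} = 1
G(20) = mex{1,0} = 2
G(21) = mex{2,1} = 0
G(22) = mex{0,2} = 1
G(23) = mex{1,0} = 2
G(24) = mex{2,1} = 0
G(25) = mex{0,2} = 1
G(26) = mex{1,0} = 2
Pile A: G(14) = 2.
Pile B: G(26) = 2.
Combined Grundy value = 2 ⊕ 2 = 0.
A winning move leaves total XOR = 0, i.e. changes one component's Grundy value g to g ⊕ X where X is the current total.
Pile A: target g' = 2⊕0 = 2, but every legal move changes the Grundy value (mex property), so 0 moves.
Pile B: target g' = 2⊕0 = 2, but every legal move changes the Grundy value (mex property), so 0 moves.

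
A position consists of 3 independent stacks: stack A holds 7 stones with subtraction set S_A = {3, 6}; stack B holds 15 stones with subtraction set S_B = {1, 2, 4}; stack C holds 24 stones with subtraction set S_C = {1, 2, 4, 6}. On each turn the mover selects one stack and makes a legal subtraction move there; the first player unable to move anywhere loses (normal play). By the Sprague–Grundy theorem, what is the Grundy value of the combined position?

2

Stack A, S = {3, 6}:
n : 0 1 2 3 4 5 6 7
G : 0 0 0 1 1 1 2 2
G_A(7) = 2.
Stack B, S = {1, 2, 4}:
G(0) = 0
G(1) = mex{0} = 1
G(2) = mex{1,0} = 2
G(3) = mex{2,1} = 0
G(4) = mex{0,2,0} = 1
G(5) = mex{1,0,1} = 2
G(6) = mex{2,1,2} = 0
G(7) = mex{0,2,0} = 1
G(8) = mex{1,0,1} = 2
G(9) = mex{2,1,2} = 0
G(10) = mex{0,2,0} = 1
G(11) = mex{1,0,1} = 2
G(12) = mex{2,1,2} = 0
G(13) = mex{0,2,0} = 1
G(14) = mex{1,0,1} = 2
G(15) = mex{2,1,2} = 0
G_B(15) = 0.
Stack C, S = {1, 2, 4, 6}:
n :  0  1  2  3  4  5  6  7  8  9 10 11 12 13 14 15 16 17 18 19 20 21 22 23 24
G :  0  1  2  0  1  2  3  4  0  1  2  0  1  2  3  4  0  1  2  0  1  2  3  4  0
G_C(24) = 0.
Combined Grundy value = 2 ⊕ 0 ⊕ 0 = 2.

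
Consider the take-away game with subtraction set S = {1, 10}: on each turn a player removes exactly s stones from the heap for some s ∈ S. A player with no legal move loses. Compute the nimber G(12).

1

G(0) = 0
G(1) = mex{0} = 1
G(2) = mex{1} = 0
G(3) = mex{0} = 1
G(4) = mex{1} = 0
G(5) = mex{0} = 1
G(6) = mex{1} = 0
G(7) = mex{0} = 1
G(8) = mex{1} = 0
G(9) = mex{0} = 1
G(10) = mex{1,0} = 2
G(11) = mex{2,1} = 0
G(12) = mex{0,0} = 1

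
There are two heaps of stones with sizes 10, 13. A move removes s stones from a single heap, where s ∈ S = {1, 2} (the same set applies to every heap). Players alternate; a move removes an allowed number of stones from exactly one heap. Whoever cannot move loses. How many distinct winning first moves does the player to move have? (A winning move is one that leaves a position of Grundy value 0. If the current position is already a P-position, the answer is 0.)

0

All heaps use S = {1, 2}:
G(0) = 0
G(1) = mex{0} = 1
G(2) = mex{1,0} = 2
G(3) = mex{2,1} = 0
G(4) = mex{0,2} = 1
G(5) = mex{1,0} = 2
G(6) = mex{2,1} = 0
G(7) = mex{0,2} = 1
G(8) = mex{1,0} = 2
G(9) = mex{2,1} = 0
G(10) = mex{0,2} = 1
G(11) = mex{1,0} = 2
G(12) = mex{2,1} = 0
G(13) = mex{0,2} = 1
Heap A: G(10) = 1.
Heap B: G(13) = 1.
Combined Grundy value = 1 ⊕ 1 = 0.
A winning move leaves total XOR = 0, i.e. changes one component's Grundy value g to g ⊕ X where X is the current total.
Heap A: target g' = 1⊕0 = 1, but every legal move changes the Grundy value (mex property), so 0 moves.
Heap B: target g' = 1⊕0 = 1, but every legal move changes the Grundy value (mex property), so 0 moves.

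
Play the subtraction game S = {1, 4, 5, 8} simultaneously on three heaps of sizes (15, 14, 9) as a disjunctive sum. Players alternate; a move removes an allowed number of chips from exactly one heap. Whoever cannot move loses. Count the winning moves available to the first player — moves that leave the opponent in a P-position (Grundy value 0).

5

All heaps use S = {1, 4, 5, 8}:
G(0) = 0
G(1) = mex{0} = 1
G(2) = mex{1} = 0
G(3) = mex{0} = 1
G(4) = mex{1,0} = 2
G(5) = mex{2,1,0} = 3
G(6) = mex{3,0,1} = 2
G(7) = mex{2,1,0} = 3
G(8) = mex{3,2,1,0} = 4
G(9) = mex{4,3,2,1} = 0
G(10) = mex{0,2,3,0} = 1
G(11) = mex{1,3,2,1} = 0
G(12) = mex{0,4,3,2} = 1
G(13) = mex{1,0,4,3} = 2
G(14) = mex{2,1,0,2} = 3
G(15) = mex{3,0,1,3} = 2
Heap A: G(15) = 2.
Heap B: G(14) = 3.
Heap C: G(9) = 0.
Combined Grundy value = 2 ⊕ 3 ⊕ 0 = 1.
A winning move leaves total XOR = 0, i.e. changes one component's Grundy value g to g ⊕ X where X is the current total.
Heap A: need g' = 2⊕1 = 3. Options: 15−1→G=3, 15−4→G=0, 15−5→G=1, 15−8→G=3. Hits: 2.
Heap B: need g' = 3⊕1 = 2. Options: 14−1→G=2, 14−4→G=1, 14−5→G=0, 14−8→G=2. Hits: 2.
Heap C: need g' = 0⊕1 = 1. Options: 9−1→G=4, 9−4→G=3, 9−5→G=2, 9−8→G=1. Hits: 1.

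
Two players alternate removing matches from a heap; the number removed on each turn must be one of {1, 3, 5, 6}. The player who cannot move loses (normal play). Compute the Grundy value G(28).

G(0) = 0
G(1) = mex{0} = 1
G(2) = mex{1} = 0
G(3) = mex{0,0} = 1
G(4) = mex{1,1} = 0
G(5) = mex{0,0,0} = 1
G(6) = mex{1,1,1,0} = 2
G(7) = mex{2,0,0,1} = 3
G(8) = mex{3,1,1,0} = 2
G(9) = mex{2,2,0,1} = 3
G(10) = mex{3,3,1,0} = 2
G(11) = mex{2,2,2,1} = 0
G(12) = mex{0,3,3,2} = 1
G(13) = mex{1,2,2,3} = 0
G(14) = mex{0,0,3,2} = 1
G(15) = mex{1,1,2,3} = 0
G(16) = mex{0,0,0,2} = 1
G(17) = mex{1,1,1,0} = 2
G(18) = mex{2,0,0,1} = 3
G(19) = mex{3,1,1,0} = 2
G(20) = mex{2,2,0,1} = 3
G(21) = mex{3,3,1,0} = 2
G(22) = mex{2,2,2,1} = 0
G(23) = mex{0,3,3,2} = 1
G(24) = mex{1,2,2,3} = 0
G(25) = mex{0,0,3,2} = 1
G(26) = mex{1,1,2,3} = 0
G(27) = mex{0,0,0,2} = 1
G(28) = mex{1,1,1,0} = 2

2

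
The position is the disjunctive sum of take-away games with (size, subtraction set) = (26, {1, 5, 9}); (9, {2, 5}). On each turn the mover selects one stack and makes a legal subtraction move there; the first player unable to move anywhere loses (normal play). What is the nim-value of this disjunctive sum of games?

Stack A, S = {1, 5, 9}:
G(0) = 0
G(1) = mex{0} = 1
G(2) = mex{1} = 0
G(3) = mex{0} = 1
G(4) = mex{1} = 0
G(5) = mex{0,0} = 1
G(6) = mex{1,1} = 0
G(7) = mex{0,0} = 1
G(8) = mex{1,1} = 0
G(9) = mex{0,0,0} = 1
G(10) = mex{1,1,1} = 0
G(11) = mex{0,0,0} = 1
G(12) = mex{1,1,1} = 0
G(13) = mex{0,0,0} = 1
G(14) = mex{1,1,1} = 0
G(15) = mex{0,0,0} = 1
G(16) = mex{1,1,1} = 0
G(17) = mex{0,0,0} = 1
G(18) = mex{1,1,1} = 0
G(19) = mex{0,0,0} = 1
G(20) = mex{1,1,1} = 0
G(21) = mex{0,0,0} = 1
G(22) = mex{1,1,1} = 0
G(23) = mex{0,0,0} = 1
G(24) = mex{1,1,1} = 0
G(25) = mex{0,0,0} = 1
G(26) = mex{1,1,1} = 0
G_A(26) = 0.
Stack B, S = {2, 5}:
n : 0 1 2 3 4 5 6 7 8 9
G : 0 0 1 1 0 2 1 0 0 1
G_B(9) = 1.
Combined Grundy value = 0 ⊕ 1 = 1.

1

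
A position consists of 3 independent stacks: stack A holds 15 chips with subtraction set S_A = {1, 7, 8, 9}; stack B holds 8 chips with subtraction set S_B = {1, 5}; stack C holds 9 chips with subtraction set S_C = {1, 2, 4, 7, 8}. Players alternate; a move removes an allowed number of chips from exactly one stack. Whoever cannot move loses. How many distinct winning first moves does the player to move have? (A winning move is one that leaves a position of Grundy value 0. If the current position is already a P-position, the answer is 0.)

Stack A, S = {1, 7, 8, 9}:
G(0) = 0
G(1) = mex{0} = 1
G(2) = mex{1} = 0
G(3) = mex{0} = 1
G(4) = mex{1} = 0
G(5) = mex{0} = 1
G(6) = mex{1} = 0
G(7) = mex{0,0} = 1
G(8) = mex{1,1,0} = 2
G(9) = mex{2,0,1,0} = 3
G(10) = mex{3,1,0,1} = 2
G(11) = mex{2,0,1,0} = 3
G(12) = mex{3,1,0,1} = 2
G(13) = mex{2,0,1,0} = 3
G(14) = mex{3,1,0,1} = 2
G(15) = mex{2,2,1,0} = 3
G_A(15) = 3.
Stack B, S = {1, 5}:
n : 0 1 2 3 4 5 6 7 8
G : 0 1 0 1 0 1 0 1 0
G_B(8) = 0.
Stack C, S = {1, 2, 4, 7, 8}:
G(0) = 0
G(1) = mex{0} = 1
G(2) = mex{1,0} = 2
G(3) = mex{2,1} = 0
G(4) = mex{0,2,0} = 1
G(5) = mex{1,0,1} = 2
G(6) = mex{2,1,2} = 0
G(7) = mex{0,2,0,0} = 1
G(8) = mex{1,0,1,1,0} = 2
G(9) = mex{2,1,2,2,1} = 0
G_C(9) = 0.
Combined Grundy value = 3 ⊕ 0 ⊕ 0 = 3.
A winning move leaves total XOR = 0, i.e. changes one component's Grundy value g to g ⊕ X where X is the current total.
Stack A: need g' = 3⊕3 = 0. Options: 15−1→G=2, 15−7→G=2, 15−8→G=1, 15−9→G=0. Hits: 1.
Stack B: need g' = 0⊕3 = 3. Options: 8−1→G=1, 8−5→G=1. Hits: 0.
Stack C: need g' = 0⊕3 = 3. Options: 9−1→G=2, 9−2→G=1, 9−4→G=2, 9−7→G=2, 9−8→G=1. Hits: 0.

1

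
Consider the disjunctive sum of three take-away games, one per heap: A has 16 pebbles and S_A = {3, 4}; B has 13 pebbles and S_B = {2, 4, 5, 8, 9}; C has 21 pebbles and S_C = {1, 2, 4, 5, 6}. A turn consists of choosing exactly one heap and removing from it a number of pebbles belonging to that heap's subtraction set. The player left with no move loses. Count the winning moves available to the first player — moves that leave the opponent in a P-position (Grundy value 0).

Heap A, S = {3, 4}:
G(0) = 0
G(1) = mex{} = 0
G(2) = mex{} = 0
G(3) = mex{0} = 1
G(4) = mex{0,0} = 1
G(5) = mex{0,0} = 1
G(6) = mex{1,0} = 2
G(7) = mex{1,1} = 0
G(8) = mex{1,1} = 0
G(9) = mex{2,1} = 0
G(10) = mex{0,2} = 1
G(11) = mex{0,0} = 1
G(12) = mex{0,0} = 1
G(13) = mex{1,0} = 2
G(14) = mex{1,1} = 0
G(15) = mex{1,1} = 0
G(16) = mex{2,1} = 0
G_A(16) = 0.
Heap B, S = {2, 4, 5, 8, 9}:
G(0) = 0
G(1) = mex{} = 0
G(2) = mex{0} = 1
G(3) = mex{0} = 1
G(4) = mex{1,0} = 2
G(5) = mex{1,0,0} = 2
G(6) = mex{2,1,0} = 3
G(7) = mex{2,1,1} = 0
G(8) = mex{3,2,1,0} = 4
G(9) = mex{0,2,2,0,0} = 1
G(10) = mex{4,3,2,1,0} = 5
G(11) = mex{1,0,3,1,1} = 2
G(12) = mex{5,4,0,2,1} = 3
G(13) = mex{2,1,4,2,2} = 0
G_B(13) = 0.
Heap C, S = {1, 2, 4, 5, 6}:
n :  0  1  2  3  4  5  6  7  8  9 10 11 12 13 14 15 16 17 18 19 20 21
G :  0  1  2  0  1  2  3  4  5  3  0  1  2  0  1  2  3  4  5  3  0  1
G_C(21) = 1.
Combined Grundy value = 0 ⊕ 0 ⊕ 1 = 1.
A winning move leaves total XOR = 0, i.e. changes one component's Grundy value g to g ⊕ X where X is the current total.
Heap A: need g' = 0⊕1 = 1. Options: 16−3→G=2, 16−4→G=1. Hits: 1.
Heap B: need g' = 0⊕1 = 1. Options: 13−2→G=2, 13−4→G=1, 13−5→G=4, 13−8→G=2, 13−9→G=2. Hits: 1.
Heap C: need g' = 1⊕1 = 0. Options: 21−1→G=0, 21−2→G=3, 21−4→G=4, 21−5→G=3, 21−6→G=2. Hits: 1.

3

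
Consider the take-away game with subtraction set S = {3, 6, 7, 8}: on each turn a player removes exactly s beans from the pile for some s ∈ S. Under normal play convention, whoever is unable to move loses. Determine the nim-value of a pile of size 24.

0

G(0) = 0
G(1) = mex{} = 0
G(2) = mex{} = 0
G(3) = mex{0} = 1
G(4) = mex{0} = 1
G(5) = mex{0} = 1
G(6) = mex{1,0} = 2
G(7) = mex{1,0,0} = 2
G(8) = mex{1,0,0,0} = 2
G(9) = mex{2,1,0,0} = 3
G(10) = mex{2,1,1,0} = 3
G(11) = mex{2,1,1,1} = 0
G(12) = mex{3,2,1,1} = 0
G(13) = mex{3,2,2,1} = 0
G(14) = mex{0,2,2,2} = 1
G(15) = mex{0,3,2,2} = 1
G(16) = mex{0,3,3,2} = 1
G(17) = mex{1,0,3,3} = 2
G(18) = mex{1,0,0,3} = 2
G(19) = mex{1,0,0,0} = 2
G(20) = mex{2,1,0,0} = 3
G(21) = mex{2,1,1,0} = 3
G(22) = mex{2,1,1,1} = 0
G(23) = mex{3,2,1,1} = 0
G(24) = mex{3,2,2,1} = 0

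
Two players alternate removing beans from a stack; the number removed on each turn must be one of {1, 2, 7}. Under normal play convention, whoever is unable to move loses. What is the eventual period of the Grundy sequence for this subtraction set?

n :  0  1  2  3  4  5  6  7  8  9 10 11 12 13 14
G :  0  1  2  0  1  2  0  1  2  0  1  2  0  1  2
G(n+3) = G(n) holds for n = 0,…,6 (a full window of length max(S) = 7), so the sequence is purely periodic with period 3.

3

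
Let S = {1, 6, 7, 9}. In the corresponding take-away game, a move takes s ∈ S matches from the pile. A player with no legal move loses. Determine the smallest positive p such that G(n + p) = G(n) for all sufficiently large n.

n :  0  1  2  3  4  5  6  7  8  9 10 11 12 13 14 15 16 17 18 19 20 21 22 23 24 25
G :  0  1  0  1  0  1  2  3  2  3  2  3  0  1  0  1  0  1  2  3  2  3  2  3  0  1
G(n+12) = G(n) holds for n = 0,…,8 (a full window of length max(S) = 9), so the sequence is purely periodic with period 12.

12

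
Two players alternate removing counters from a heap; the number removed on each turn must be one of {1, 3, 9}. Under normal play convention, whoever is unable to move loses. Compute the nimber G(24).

0

n :  0  1  2  3  4  5  6  7  8  9 10 11 12 13 14 15 16 17 18 19 20 21 22 23 24
G :  0  1  0  1  0  1  0  1  0  1  0  1  0  1  0  1  0  1  0  1  0  1  0  1  0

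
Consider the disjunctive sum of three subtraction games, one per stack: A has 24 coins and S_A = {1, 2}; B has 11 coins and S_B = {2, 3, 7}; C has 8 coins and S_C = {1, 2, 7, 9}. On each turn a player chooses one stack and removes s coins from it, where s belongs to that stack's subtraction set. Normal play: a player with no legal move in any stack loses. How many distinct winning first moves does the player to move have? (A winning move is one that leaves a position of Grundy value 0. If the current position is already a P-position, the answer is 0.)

4

Stack A, S = {1, 2}:
n :  0  1  2  3  4  5  6  7  8  9 10 11 12 13 14 15 16 17 18 19 20 21 22 23 24
G :  0  1  2  0  1  2  0  1  2  0  1  2  0  1  2  0  1  2  0  1  2  0  1  2  0
G_A(24) = 0.
Stack B, S = {2, 3, 7}:
n :  0  1  2  3  4  5  6  7  8  9 10 11
G :  0  0  1  1  2  0  0  1  1  2  0  0
G_B(11) = 0.
Stack C, S = {1, 2, 7, 9}:
n : 0 1 2 3 4 5 6 7 8
G : 0 1 2 0 1 2 0 1 2
G_C(8) = 2.
Combined Grundy value = 0 ⊕ 0 ⊕ 2 = 2.
A winning move leaves total XOR = 0, i.e. changes one component's Grundy value g to g ⊕ X where X is the current total.
Stack A: need g' = 0⊕2 = 2. Options: 24−1→G=2, 24−2→G=1. Hits: 1.
Stack B: need g' = 0⊕2 = 2. Options: 11−2→G=2, 11−3→G=1, 11−7→G=2. Hits: 2.
Stack C: need g' = 2⊕2 = 0. Options: 8−1→G=1, 8−2→G=0, 8−7→G=1. Hits: 1.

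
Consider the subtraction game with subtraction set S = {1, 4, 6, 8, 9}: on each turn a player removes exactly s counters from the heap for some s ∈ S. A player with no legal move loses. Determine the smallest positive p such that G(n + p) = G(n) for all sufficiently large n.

G(0) = 0
G(1) = mex{0} = 1
G(2) = mex{1} = 0
G(3) = mex{0} = 1
G(4) = mex{1,0} = 2
G(5) = mex{2,1} = 0
G(6) = mex{0,0,0} = 1
G(7) = mex{1,1,1} = 0
G(8) = mex{0,2,0,0} = 1
G(9) = mex{1,0,1,1,0} = 2
G(10) = mex{2,1,2,0,1} = 3
G(11) = mex{3,0,0,1,0} = 2
G(12) = mex{2,1,1,2,1} = 0
G(13) = mex{0,2,0,0,2} = 1
G(14) = mex{1,3,1,1,0} = 2
G(15) = mex{2,2,2,0,1} = 3
G(16) = mex{3,0,3,1,0} = 2
G(17) = mex{2,1,2,2,1} = 0
G(18) = mex{0,2,0,3,2} = 1
G(19) = mex{1,3,1,2,3} = 0
G(20) = mex{0,2,2,0,2} = 1
G(21) = mex{1,0,3,1,0} = 2
G(22) = mex{2,1,2,2,1} = 0
G(23) = mex{0,0,0,3,2} = 1
G(24) = mex{1,1,1,2,3} = 0
G(25) = mex{0,2,0,0,2} = 1
G(26) = mex{1,0,1,1,0} = 2
G(27) = mex{2,1,2,0,1} = 3
G(28) = mex{3,0,0,1,0} = 2
G(29) = mex{2,1,1,2,1} = 0
G(30) = mex{0,2,0,0,2} = 1
G(31) = mex{1,3,1,1,0} = 2
G(32) = mex{2,2,2,0,1} = 3
G(33) = mex{3,0,3,1,0} = 2
G(34) = mex{2,1,2,2,1} = 0
G(35) = mex{0,2,0,3,2} = 1
G(n+17) = G(n) holds for n = 0,…,8 (a full window of length max(S) = 9), so the sequence is purely periodic with period 17.

17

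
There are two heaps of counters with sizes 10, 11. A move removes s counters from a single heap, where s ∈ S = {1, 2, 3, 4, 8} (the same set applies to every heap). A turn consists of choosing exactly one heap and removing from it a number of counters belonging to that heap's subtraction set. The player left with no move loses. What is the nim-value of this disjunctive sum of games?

All heaps use S = {1, 2, 3, 4, 8}:
n :  0  1  2  3  4  5  6  7  8  9 10 11
G :  0  1  2  3  4  0  1  2  3  4  0  1
Heap A: G(10) = 0.
Heap B: G(11) = 1.
Combined Grundy value = 0 ⊕ 1 = 1.

1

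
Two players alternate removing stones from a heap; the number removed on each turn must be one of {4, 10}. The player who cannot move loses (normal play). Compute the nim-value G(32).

G(0) = 0
G(1) = mex{} = 0
G(2) = mex{} = 0
G(3) = mex{} = 0
G(4) = mex{0} = 1
G(5) = mex{0} = 1
G(6) = mex{0} = 1
G(7) = mex{0} = 1
G(8) = mex{1} = 0
G(9) = mex{1} = 0
G(10) = mex{1,0} = 2
G(11) = mex{1,0} = 2
G(12) = mex{0,0} = 1
G(13) = mex{0,0} = 1
G(14) = mex{2,1} = 0
G(15) = mex{2,1} = 0
G(16) = mex{1,1} = 0
G(17) = mex{1,1} = 0
G(18) = mex{0,0} = 1
G(19) = mex{0,0} = 1
G(20) = mex{0,2} = 1
G(21) = mex{0,2} = 1
G(22) = mex{1,1} = 0
G(23) = mex{1,1} = 0
G(24) = mex{1,0} = 2
G(25) = mex{1,0} = 2
G(26) = mex{0,0} = 1
G(27) = mex{0,0} = 1
G(28) = mex{2,1} = 0
G(29) = mex{2,1} = 0
G(30) = mex{1,1} = 0
G(31) = mex{1,1} = 0
G(32) = mex{0,0} = 1

1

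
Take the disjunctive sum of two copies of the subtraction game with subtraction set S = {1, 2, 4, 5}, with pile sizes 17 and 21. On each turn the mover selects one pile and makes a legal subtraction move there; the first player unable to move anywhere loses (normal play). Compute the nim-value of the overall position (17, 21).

All piles use S = {1, 2, 4, 5}:
n :  0  1  2  3  4  5  6  7  8  9 10 11 12 13 14 15 16 17 18 19 20 21
G :  0  1  2  0  1  2  0  1  2  0  1  2  0  1  2  0  1  2  0  1  2  0
Pile A: G(17) = 2.
Pile B: G(21) = 0.
Combined Grundy value = 2 ⊕ 0 = 2.

2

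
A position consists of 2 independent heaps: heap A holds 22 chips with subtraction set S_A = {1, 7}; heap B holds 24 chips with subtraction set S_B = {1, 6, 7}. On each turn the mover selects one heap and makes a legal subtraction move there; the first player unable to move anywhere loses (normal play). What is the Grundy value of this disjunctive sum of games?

Heap A, S = {1, 7}:
G(0) = 0
G(1) = mex{0} = 1
G(2) = mex{1} = 0
G(3) = mex{0} = 1
G(4) = mex{1} = 0
G(5) = mex{0} = 1
G(6) = mex{1} = 0
G(7) = mex{0,0} = 1
G(8) = mex{1,1} = 0
G(9) = mex{0,0} = 1
G(10) = mex{1,1} = 0
G(11) = mex{0,0} = 1
G(12) = mex{1,1} = 0
G(13) = mex{0,0} = 1
G(14) = mex{1,1} = 0
G(15) = mex{0,0} = 1
G(16) = mex{1,1} = 0
G(17) = mex{0,0} = 1
G(18) = mex{1,1} = 0
G(19) = mex{0,0} = 1
G(20) = mex{1,1} = 0
G(21) = mex{0,0} = 1
G(22) = mex{1,1} = 0
G_A(22) = 0.
Heap B, S = {1, 6, 7}:
n :  0  1  2  3  4  5  6  7  8  9 10 11 12 13 14 15 16 17 18 19 20 21 22 23 24
G :  0  1  0  1  0  1  2  3  2  3  2  3  0  1  0  1  0  1  2  3  2  3  2  3  0
G_B(24) = 0.
Combined Grundy value = 0 ⊕ 0 = 0.

0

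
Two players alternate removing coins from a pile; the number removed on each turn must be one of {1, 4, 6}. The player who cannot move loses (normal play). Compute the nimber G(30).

n :  0  1  2  3  4  5  6  7  8  9 10 11 12 13 14 15 16 17 18 19 20 21 22 23 24 25 26 27 28 29 30
G :  0  1  0  1  2  0  1  0  1  2  0  1  0  1  2  0  1  0  1  2  0  1  0  1  2  0  1  0  1  2  0

0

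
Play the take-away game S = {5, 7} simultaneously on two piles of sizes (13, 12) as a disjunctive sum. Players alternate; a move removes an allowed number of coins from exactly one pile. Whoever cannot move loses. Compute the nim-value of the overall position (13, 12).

All piles use S = {5, 7}:
n :  0  1  2  3  4  5  6  7  8  9 10 11 12 13
G :  0  0  0  0  0  1  1  1  1  1  2  2  0  0
Pile A: G(13) = 0.
Pile B: G(12) = 0.
Combined Grundy value = 0 ⊕ 0 = 0.

0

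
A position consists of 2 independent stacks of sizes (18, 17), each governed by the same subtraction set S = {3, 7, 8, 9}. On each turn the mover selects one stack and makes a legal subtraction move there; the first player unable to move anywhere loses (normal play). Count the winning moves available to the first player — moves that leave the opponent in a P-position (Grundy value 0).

0

All stacks use S = {3, 7, 8, 9}:
n :  0  1  2  3  4  5  6  7  8  9 10 11 12 13 14 15 16 17 18
G :  0  0  0  1  1  1  0  2  2  1  3  3  0  2  4  1  0  0  0
Stack A: G(18) = 0.
Stack B: G(17) = 0.
Combined Grundy value = 0 ⊕ 0 = 0.
A winning move leaves total XOR = 0, i.e. changes one component's Grundy value g to g ⊕ X where X is the current total.
Stack A: target g' = 0⊕0 = 0, but every legal move changes the Grundy value (mex property), so 0 moves.
Stack B: target g' = 0⊕0 = 0, but every legal move changes the Grundy value (mex property), so 0 moves.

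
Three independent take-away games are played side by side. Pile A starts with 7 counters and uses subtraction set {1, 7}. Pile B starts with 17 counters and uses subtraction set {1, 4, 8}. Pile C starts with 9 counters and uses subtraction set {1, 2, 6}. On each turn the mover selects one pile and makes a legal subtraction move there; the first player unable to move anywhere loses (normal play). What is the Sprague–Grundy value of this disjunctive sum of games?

Pile A, S = {1, 7}:
n : 0 1 2 3 4 5 6 7
G : 0 1 0 1 0 1 0 1
G_A(7) = 1.
Pile B, S = {1, 4, 8}:
G(0) = 0
G(1) = mex{0} = 1
G(2) = mex{1} = 0
G(3) = mex{0} = 1
G(4) = mex{1,0} = 2
G(5) = mex{2,1} = 0
G(6) = mex{0,0} = 1
G(7) = mex{1,1} = 0
G(8) = mex{0,2,0} = 1
G(9) = mex{1,0,1} = 2
G(10) = mex{2,1,0} = 3
G(11) = mex{3,0,1} = 2
G(12) = mex{2,1,2} = 0
G(13) = mex{0,2,0} = 1
G(14) = mex{1,3,1} = 0
G(15) = mex{0,2,0} = 1
G(16) = mex{1,0,1} = 2
G(17) = mex{2,1,2} = 0
G_B(17) = 0.
Pile C, S = {1, 2, 6}:
n : 0 1 2 3 4 5 6 7 8 9
G : 0 1 2 0 1 2 3 0 1 2
G_C(9) = 2.
Combined Grundy value = 1 ⊕ 0 ⊕ 2 = 3.

3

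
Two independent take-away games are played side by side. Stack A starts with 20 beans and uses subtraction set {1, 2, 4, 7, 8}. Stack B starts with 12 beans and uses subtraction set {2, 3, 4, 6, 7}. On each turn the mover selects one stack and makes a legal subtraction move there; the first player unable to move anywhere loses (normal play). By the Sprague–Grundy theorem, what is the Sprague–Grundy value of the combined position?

Stack A, S = {1, 2, 4, 7, 8}:
G(0) = 0
G(1) = mex{0} = 1
G(2) = mex{1,0} = 2
G(3) = mex{2,1} = 0
G(4) = mex{0,2,0} = 1
G(5) = mex{1,0,1} = 2
G(6) = mex{2,1,2} = 0
G(7) = mex{0,2,0,0} = 1
G(8) = mex{1,0,1,1,0} = 2
G(9) = mex{2,1,2,2,1} = 0
G(10) = mex{0,2,0,0,2} = 1
G(11) = mex{1,0,1,1,0} = 2
G(12) = mex{2,1,2,2,1} = 0
G(13) = mex{0,2,0,0,2} = 1
G(14) = mex{1,0,1,1,0} = 2
G(15) = mex{2,1,2,2,1} = 0
G(16) = mex{0,2,0,0,2} = 1
G(17) = mex{1,0,1,1,0} = 2
G(18) = mex{2,1,2,2,1} = 0
G(19) = mex{0,2,0,0,2} = 1
G(20) = mex{1,0,1,1,0} = 2
G_A(20) = 2.
Stack B, S = {2, 3, 4, 6, 7}:
G(0) = 0
G(1) = mex{} = 0
G(2) = mex{0} = 1
G(3) = mex{0,0} = 1
G(4) = mex{1,0,0} = 2
G(5) = mex{1,1,0} = 2
G(6) = mex{2,1,1,0} = 3
G(7) = mex{2,2,1,0,0} = 3
G(8) = mex{3,2,2,1,0} = 4
G(9) = mex{3,3,2,1,1} = 0
G(10) = mex{4,3,3,2,1} = 0
G(11) = mex{0,4,3,2,2} = 1
G(12) = mex{0,0,4,3,2} = 1
G_B(12) = 1.
Combined Grundy value = 2 ⊕ 1 = 3.

3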